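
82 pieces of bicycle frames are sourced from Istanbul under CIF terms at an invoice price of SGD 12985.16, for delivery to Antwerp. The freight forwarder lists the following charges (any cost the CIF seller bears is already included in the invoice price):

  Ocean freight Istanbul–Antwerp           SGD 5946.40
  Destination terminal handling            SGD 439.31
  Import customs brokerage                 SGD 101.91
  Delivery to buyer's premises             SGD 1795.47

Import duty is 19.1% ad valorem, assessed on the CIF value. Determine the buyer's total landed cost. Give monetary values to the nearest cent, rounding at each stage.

Total landed cost: SGD 17802.02

CIF: the seller pays costs through ocean freight and marine insurance to the destination port.
Already in the invoice (seller's account under CIF): freight — exclude.
The CIF price already equals the CIF value: 12985.16
Import duty = 12985.16 × 19.1% = 2480.17
Buyer bears: destination terminal 439.31 + brokerage 101.91 + delivery 1795.47 + duty 2480.17 = 4816.86
Landed cost = invoice 12985.16 + 4816.86 = 17802.02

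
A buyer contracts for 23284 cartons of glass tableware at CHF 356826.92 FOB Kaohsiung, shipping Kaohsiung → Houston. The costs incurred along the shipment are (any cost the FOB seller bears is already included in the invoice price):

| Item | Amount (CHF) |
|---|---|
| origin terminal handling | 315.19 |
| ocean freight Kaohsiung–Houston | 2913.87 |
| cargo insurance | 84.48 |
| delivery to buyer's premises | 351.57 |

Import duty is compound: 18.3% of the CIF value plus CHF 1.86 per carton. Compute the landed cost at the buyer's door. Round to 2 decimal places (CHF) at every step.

FOB: the seller bears costs until goods are on board at the origin port; the buyer bears freight, insurance and all costs thereafter.
Already in the invoice (seller's account under FOB): origin terminal — exclude.
CIF value = FOB price + freight + insurance = 356826.92 + 2913.87 + 84.48 = 359825.27
Ad valorem component: 359825.27 × 18.3% = 65848.02
Specific component: 23284 × 1.86 = 43308.24
Import duty = 65848.02 + 43308.24 = 109156.26
Buyer bears: freight 2913.87 + insurance 84.48 + delivery 351.57 + duty 109156.26 = 112506.18
Landed cost = invoice 356826.92 + 112506.18 = 469333.10

Total landed cost: CHF 469333.10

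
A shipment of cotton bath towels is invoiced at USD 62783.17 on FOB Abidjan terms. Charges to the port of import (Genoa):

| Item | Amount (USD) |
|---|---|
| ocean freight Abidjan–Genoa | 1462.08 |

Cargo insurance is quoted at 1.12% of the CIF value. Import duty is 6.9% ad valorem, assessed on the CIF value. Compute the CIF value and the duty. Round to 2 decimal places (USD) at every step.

Let C be the CIF value. C = FOB price + freight + 1.12% × C
C − 1.12% × C = 62783.17 + 1462.08
0.9888 × C = 64245.25
C = 64245.25 / 0.9888 = 64972.95
Insurance premium = 1.12% × 64972.95 = 727.70
Import duty = 64972.95 × 6.9% = 4483.13

CIF value: USD 64972.95; import duty: USD 4483.13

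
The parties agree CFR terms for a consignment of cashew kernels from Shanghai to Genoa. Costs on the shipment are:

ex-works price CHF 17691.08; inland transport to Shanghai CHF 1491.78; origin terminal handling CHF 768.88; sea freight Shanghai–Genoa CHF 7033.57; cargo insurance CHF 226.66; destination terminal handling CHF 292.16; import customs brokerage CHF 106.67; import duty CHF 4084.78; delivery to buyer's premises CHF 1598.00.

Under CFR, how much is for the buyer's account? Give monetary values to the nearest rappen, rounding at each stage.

Buyer's account: CHF 6308.27

CFR: the seller pays costs through ocean freight to the destination port, but not insurance.
Seller's account: goods 17691.08 + inland to port 1491.78 + origin terminal 768.88 + freight 7033.57 = 26985.31
Buyer's account: insurance 226.66 + destination terminal 292.16 + brokerage 106.67 + duty 4084.78 + delivery 1598.00 = 6308.27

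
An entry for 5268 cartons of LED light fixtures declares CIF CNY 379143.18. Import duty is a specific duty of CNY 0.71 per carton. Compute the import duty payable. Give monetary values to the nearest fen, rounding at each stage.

Import duty = 5268 × 0.71 = 3740.28

Import duty: CNY 3740.28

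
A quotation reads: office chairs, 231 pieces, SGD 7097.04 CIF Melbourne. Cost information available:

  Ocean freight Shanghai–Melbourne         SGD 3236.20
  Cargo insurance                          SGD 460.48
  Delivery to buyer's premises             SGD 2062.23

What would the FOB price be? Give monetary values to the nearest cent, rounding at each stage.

Not relevant to the conversion: delivery — on the buyer under both terms; not part of either seller's price.
From CIF to FOB, the seller no longer bears: freight, insurance.
FOB price = 7097.04 − 3236.20 − 460.48 = 3400.36

FOB price: SGD 3400.36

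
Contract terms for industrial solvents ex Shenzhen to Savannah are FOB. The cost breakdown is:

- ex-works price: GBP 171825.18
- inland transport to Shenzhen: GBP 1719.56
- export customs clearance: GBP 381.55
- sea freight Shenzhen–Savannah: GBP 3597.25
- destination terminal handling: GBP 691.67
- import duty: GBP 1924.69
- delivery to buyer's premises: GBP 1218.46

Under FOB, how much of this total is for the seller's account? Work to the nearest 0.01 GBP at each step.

FOB: the seller bears costs until goods are on board at the origin port; the buyer bears freight, insurance and all costs thereafter.
Seller's account: goods 171825.18 + inland to port 1719.56 + export clearance 381.55 = 173926.29
Buyer's account: freight 3597.25 + destination terminal 691.67 + duty 1924.69 + delivery 1218.46 = 7432.07

Seller's account: GBP 173926.29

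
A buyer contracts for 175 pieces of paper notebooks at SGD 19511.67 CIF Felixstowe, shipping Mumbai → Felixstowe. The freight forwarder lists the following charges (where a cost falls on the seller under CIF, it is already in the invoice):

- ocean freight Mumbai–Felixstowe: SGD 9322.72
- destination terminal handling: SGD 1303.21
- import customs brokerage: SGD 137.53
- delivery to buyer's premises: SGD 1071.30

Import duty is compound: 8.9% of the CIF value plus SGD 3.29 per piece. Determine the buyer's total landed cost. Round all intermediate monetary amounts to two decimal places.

Total landed cost: SGD 24336.00

CIF: the seller pays costs through ocean freight and marine insurance to the destination port.
Already in the invoice (seller's account under CIF): freight — exclude.
The CIF price already equals the CIF value: 19511.67
Ad valorem component: 19511.67 × 8.9% = 1736.54
Specific component: 175 × 3.29 = 575.75
Import duty = 1736.54 + 575.75 = 2312.29
Buyer bears: destination terminal 1303.21 + brokerage 137.53 + delivery 1071.30 + duty 2312.29 = 4824.33
Landed cost = invoice 19511.67 + 4824.33 = 24336.00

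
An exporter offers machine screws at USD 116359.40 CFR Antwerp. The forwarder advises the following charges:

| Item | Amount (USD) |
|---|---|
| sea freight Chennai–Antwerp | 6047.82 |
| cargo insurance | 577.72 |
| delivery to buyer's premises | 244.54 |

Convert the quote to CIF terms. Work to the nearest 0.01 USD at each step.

Not relevant to the conversion: freight — on the seller under both CFR and CIF; already in the CFR price and stays in the CIF price. delivery — on the buyer under both terms; not part of either seller's price.
From CFR to CIF, the seller additionally bears: insurance.
CIF price = 116359.40 + 577.72 = 116937.12

CIF price: USD 116937.12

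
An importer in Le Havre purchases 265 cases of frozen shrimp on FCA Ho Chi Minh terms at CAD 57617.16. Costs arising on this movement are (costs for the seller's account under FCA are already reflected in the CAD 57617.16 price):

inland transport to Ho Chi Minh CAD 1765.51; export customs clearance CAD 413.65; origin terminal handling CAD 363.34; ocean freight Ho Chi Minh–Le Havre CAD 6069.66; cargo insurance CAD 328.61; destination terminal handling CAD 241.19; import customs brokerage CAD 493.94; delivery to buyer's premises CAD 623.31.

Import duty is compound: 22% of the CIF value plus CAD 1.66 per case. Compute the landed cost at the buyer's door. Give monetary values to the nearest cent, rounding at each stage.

Total landed cost: CAD 80340.44

FCA: the seller delivers export-cleared goods to the carrier; the buyer bears costs from that point.
Already in the invoice (seller's account under FCA): inland to port, export clearance — exclude.
CIF value = FCA price + origin terminal + freight + insurance = 57617.16 + 363.34 + 6069.66 + 328.61 = 64378.77
Ad valorem component: 64378.77 × 22% = 14163.33
Specific component: 265 × 1.66 = 439.90
Import duty = 14163.33 + 439.90 = 14603.23
Buyer bears: origin terminal 363.34 + freight 6069.66 + insurance 328.61 + destination terminal 241.19 + brokerage 493.94 + delivery 623.31 + duty 14603.23 = 22723.28
Landed cost = invoice 57617.16 + 22723.28 = 80340.44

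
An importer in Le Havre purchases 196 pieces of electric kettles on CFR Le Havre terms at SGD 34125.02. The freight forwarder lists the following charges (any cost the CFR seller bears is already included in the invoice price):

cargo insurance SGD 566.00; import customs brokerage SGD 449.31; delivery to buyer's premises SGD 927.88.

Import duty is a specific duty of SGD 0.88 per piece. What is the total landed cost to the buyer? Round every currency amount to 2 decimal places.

Total landed cost: SGD 36240.69

CFR: the seller pays costs through ocean freight to the destination port, but not insurance.
CIF value = CFR price + insurance = 34125.02 + 566.00 = 34691.02
Import duty = 196 × 0.88 = 172.48
Buyer bears: insurance 566.00 + brokerage 449.31 + delivery 927.88 + duty 172.48 = 2115.67
Landed cost = invoice 34125.02 + 2115.67 = 36240.69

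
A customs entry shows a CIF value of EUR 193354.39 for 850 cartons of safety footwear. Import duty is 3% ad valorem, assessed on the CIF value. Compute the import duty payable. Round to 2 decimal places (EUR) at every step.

Import duty = 193354.39 × 3% = 5800.63

Import duty: EUR 5800.63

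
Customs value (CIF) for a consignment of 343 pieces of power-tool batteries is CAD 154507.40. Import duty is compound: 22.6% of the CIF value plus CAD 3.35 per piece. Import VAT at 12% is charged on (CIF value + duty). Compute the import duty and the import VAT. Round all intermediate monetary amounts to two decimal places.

Ad valorem component: 154507.40 × 22.6% = 34918.67
Specific component: 343 × 3.35 = 1149.05
Import duty = 34918.67 + 1149.05 = 36067.72
VAT base = CIF + duty = 154507.40 + 36067.72 = 190575.12
Import VAT = 190575.12 × 12% = 22869.01

Import duty: CAD 36067.72; import VAT: CAD 22869.01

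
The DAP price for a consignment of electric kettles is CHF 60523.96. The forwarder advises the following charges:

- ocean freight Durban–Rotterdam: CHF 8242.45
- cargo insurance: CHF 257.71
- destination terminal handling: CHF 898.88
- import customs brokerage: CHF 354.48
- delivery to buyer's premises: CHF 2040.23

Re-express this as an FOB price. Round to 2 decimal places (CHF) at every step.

FOB price: CHF 49084.69

Not relevant to the conversion: brokerage — on the buyer under both terms; not part of either seller's price.
From DAP to FOB, the seller no longer bears: freight, insurance, destination terminal, delivery.
FOB price = 60523.96 − 8242.45 − 257.71 − 898.88 − 2040.23 = 49084.69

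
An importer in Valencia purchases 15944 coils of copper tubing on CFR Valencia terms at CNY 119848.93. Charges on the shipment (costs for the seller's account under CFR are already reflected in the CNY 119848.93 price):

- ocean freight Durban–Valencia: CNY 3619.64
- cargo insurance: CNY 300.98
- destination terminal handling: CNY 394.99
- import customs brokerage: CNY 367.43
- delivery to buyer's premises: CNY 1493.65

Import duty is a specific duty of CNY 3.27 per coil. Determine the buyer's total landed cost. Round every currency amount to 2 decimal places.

Total landed cost: CNY 174542.86

CFR: the seller pays costs through ocean freight to the destination port, but not insurance.
Already in the invoice (seller's account under CFR): freight — exclude.
CIF value = CFR price + insurance = 119848.93 + 300.98 = 120149.91
Import duty = 15944 × 3.27 = 52136.88
Buyer bears: insurance 300.98 + destination terminal 394.99 + brokerage 367.43 + delivery 1493.65 + duty 52136.88 = 54693.93
Landed cost = invoice 119848.93 + 54693.93 = 174542.86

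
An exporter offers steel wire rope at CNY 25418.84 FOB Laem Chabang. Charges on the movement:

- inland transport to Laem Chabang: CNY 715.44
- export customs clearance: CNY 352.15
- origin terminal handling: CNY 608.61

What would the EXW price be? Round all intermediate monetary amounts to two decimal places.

EXW price: CNY 23742.64

From FOB to EXW, the seller no longer bears: inland to port, export clearance, origin terminal.
EXW price = 25418.84 − 715.44 − 352.15 − 608.61 = 23742.64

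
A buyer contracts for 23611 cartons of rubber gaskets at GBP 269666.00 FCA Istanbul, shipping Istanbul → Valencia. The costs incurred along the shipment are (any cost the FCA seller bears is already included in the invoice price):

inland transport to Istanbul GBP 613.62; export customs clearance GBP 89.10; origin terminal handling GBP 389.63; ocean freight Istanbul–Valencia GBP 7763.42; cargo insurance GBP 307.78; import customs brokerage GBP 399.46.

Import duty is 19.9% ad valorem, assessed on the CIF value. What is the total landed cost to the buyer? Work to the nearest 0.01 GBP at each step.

FCA: the seller delivers export-cleared goods to the carrier; the buyer bears costs from that point.
Already in the invoice (seller's account under FCA): inland to port, export clearance — exclude.
CIF value = FCA price + origin terminal + freight + insurance = 269666.00 + 389.63 + 7763.42 + 307.78 = 278126.83
Import duty = 278126.83 × 19.9% = 55347.24
Buyer bears: origin terminal 389.63 + freight 7763.42 + insurance 307.78 + brokerage 399.46 + duty 55347.24 = 64207.53
Landed cost = invoice 269666.00 + 64207.53 = 333873.53

Total landed cost: GBP 333873.53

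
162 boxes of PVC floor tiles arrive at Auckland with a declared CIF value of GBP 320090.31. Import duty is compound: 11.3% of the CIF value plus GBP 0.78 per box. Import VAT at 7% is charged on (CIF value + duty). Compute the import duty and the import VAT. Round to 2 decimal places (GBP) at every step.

Ad valorem component: 320090.31 × 11.3% = 36170.21
Specific component: 162 × 0.78 = 126.36
Import duty = 36170.21 + 126.36 = 36296.57
VAT base = CIF + duty = 320090.31 + 36296.57 = 356386.88
Import VAT = 356386.88 × 7% = 24947.08

Import duty: GBP 36296.57; import VAT: GBP 24947.08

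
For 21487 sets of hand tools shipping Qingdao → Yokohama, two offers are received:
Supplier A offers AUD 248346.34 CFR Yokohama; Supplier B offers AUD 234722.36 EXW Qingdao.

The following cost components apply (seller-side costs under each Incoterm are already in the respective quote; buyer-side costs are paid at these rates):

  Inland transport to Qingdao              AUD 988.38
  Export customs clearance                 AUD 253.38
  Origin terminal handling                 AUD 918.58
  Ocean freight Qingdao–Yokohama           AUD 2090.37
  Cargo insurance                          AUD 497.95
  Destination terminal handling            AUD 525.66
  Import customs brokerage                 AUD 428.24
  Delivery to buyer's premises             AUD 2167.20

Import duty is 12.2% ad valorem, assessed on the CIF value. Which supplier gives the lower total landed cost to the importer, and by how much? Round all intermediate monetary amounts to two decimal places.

Supplier A (CFR):
CIF value = CFR price + insurance = 248346.34 + 497.95 = 248844.29
Import duty = 248844.29 × 12.2% = 30359.00
Buyer bears (A): 497.95 + 525.66 + 428.24 + 2167.20 = 3619.05
Landed cost (A) = invoice 248346.34 + 3619.05 + duty 30359.00 = 282324.39
Supplier B (EXW):
CIF value = EXW price + inland to port + export clearance + origin terminal + freight + insurance = 234722.36 + 988.38 + 253.38 + 918.58 + 2090.37 + 497.95 = 239471.02
Import duty = 239471.02 × 12.2% = 29215.46
Buyer bears (B): 988.38 + 253.38 + 918.58 + 2090.37 + 497.95 + 525.66 + 428.24 + 2167.20 = 7869.76
Landed cost (B) = invoice 234722.36 + 7869.76 + duty 29215.46 = 271807.58
Difference = |282324.39 − 271807.58| = 10516.81

Supplier B is cheaper by AUD 10516.81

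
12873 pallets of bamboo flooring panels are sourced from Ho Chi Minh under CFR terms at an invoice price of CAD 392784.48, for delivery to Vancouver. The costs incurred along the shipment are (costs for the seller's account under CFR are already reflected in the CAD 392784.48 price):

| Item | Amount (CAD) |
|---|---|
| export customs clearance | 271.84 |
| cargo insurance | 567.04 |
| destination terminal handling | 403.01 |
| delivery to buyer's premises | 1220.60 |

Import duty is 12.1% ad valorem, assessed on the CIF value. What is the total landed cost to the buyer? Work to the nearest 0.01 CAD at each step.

Total landed cost: CAD 442570.66

CFR: the seller pays costs through ocean freight to the destination port, but not insurance.
Already in the invoice (seller's account under CFR): export clearance — exclude.
CIF value = CFR price + insurance = 392784.48 + 567.04 = 393351.52
Import duty = 393351.52 × 12.1% = 47595.53
Buyer bears: insurance 567.04 + destination terminal 403.01 + delivery 1220.60 + duty 47595.53 = 49786.18
Landed cost = invoice 392784.48 + 49786.18 = 442570.66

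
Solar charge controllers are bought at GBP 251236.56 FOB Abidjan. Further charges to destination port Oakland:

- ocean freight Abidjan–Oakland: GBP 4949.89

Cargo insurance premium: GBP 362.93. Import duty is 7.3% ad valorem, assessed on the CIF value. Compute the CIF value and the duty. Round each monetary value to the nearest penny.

CIF = FOB price + freight + insurance
CIF = 251236.56 + 4949.89 + 362.93 = 256549.38
Import duty = 256549.38 × 7.3% = 18728.10

CIF value: GBP 256549.38; import duty: GBP 18728.10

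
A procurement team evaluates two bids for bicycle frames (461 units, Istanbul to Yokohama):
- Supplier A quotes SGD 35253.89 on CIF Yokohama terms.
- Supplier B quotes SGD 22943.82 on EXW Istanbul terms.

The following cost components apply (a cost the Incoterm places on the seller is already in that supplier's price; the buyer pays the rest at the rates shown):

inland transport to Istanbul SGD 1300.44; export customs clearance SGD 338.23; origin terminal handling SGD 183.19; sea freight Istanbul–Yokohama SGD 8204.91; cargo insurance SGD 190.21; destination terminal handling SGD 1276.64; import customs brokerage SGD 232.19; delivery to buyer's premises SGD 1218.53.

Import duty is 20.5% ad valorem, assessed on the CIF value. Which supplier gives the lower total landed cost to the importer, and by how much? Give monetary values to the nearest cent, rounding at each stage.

Supplier A (CIF):
The CIF price already equals the CIF value: 35253.89
Import duty = 35253.89 × 20.5% = 7227.05
Buyer bears (A): 1276.64 + 232.19 + 1218.53 = 2727.36
Landed cost (A) = invoice 35253.89 + 2727.36 + duty 7227.05 = 45208.30
Supplier B (EXW):
CIF value = EXW price + inland to port + export clearance + origin terminal + freight + insurance = 22943.82 + 1300.44 + 338.23 + 183.19 + 8204.91 + 190.21 = 33160.80
Import duty = 33160.80 × 20.5% = 6797.96
Buyer bears (B): 1300.44 + 338.23 + 183.19 + 8204.91 + 190.21 + 1276.64 + 232.19 + 1218.53 = 12944.34
Landed cost (B) = invoice 22943.82 + 12944.34 + duty 6797.96 = 42686.12
Difference = |45208.30 − 42686.12| = 2522.18

Supplier B is cheaper by SGD 2522.18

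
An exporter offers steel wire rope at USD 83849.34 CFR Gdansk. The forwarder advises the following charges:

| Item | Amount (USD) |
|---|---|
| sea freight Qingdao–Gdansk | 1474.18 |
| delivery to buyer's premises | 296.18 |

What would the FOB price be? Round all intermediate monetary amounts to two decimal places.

FOB price: USD 82375.16

Not relevant to the conversion: delivery — on the buyer under both terms; not part of either seller's price.
From CFR to FOB, the seller no longer bears: freight.
FOB price = 83849.34 − 1474.18 = 82375.16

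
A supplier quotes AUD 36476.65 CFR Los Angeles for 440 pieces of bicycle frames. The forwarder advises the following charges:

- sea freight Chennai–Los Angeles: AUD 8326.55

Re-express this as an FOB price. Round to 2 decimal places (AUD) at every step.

From CFR to FOB, the seller no longer bears: freight.
FOB price = 36476.65 − 8326.55 = 28150.10

FOB price: AUD 28150.10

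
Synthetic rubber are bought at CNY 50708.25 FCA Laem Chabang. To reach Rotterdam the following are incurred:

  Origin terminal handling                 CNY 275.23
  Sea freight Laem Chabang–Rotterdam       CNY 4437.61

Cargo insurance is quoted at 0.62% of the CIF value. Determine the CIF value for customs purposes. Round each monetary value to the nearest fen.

Let C be the CIF value. C = FCA price + pre-shipment costs + freight + 0.62% × C
C − 0.62% × C = 50708.25 + 275.23 + 4437.61
0.9938 × C = 55421.09
C = 55421.09 / 0.9938 = 55766.84
Insurance premium = 0.62% × 55766.84 = 345.75

CIF value: CNY 55766.84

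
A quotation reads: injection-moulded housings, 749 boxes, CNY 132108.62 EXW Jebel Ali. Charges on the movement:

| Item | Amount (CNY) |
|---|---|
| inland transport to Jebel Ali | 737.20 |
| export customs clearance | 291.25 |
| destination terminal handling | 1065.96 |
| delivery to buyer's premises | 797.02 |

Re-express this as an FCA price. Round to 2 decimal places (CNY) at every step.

Not relevant to the conversion: destination terminal, delivery — on the buyer under both terms; not part of either seller's price.
From EXW to FCA, the seller additionally bears: inland to port, export clearance.
FCA price = 132108.62 + 737.20 + 291.25 = 133137.07

FCA price: CNY 133137.07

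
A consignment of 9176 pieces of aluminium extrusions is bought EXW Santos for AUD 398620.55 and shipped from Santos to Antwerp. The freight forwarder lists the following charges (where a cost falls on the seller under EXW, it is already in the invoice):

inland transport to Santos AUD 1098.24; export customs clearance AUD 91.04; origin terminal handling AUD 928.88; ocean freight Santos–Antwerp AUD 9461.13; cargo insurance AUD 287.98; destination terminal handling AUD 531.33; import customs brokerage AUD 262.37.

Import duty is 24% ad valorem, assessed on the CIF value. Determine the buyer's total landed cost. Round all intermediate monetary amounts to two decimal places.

Total landed cost: AUD 509798.60

EXW: the seller makes goods available at their premises; the buyer bears all onward costs.
CIF value = EXW price + inland to port + export clearance + origin terminal + freight + insurance = 398620.55 + 1098.24 + 91.04 + 928.88 + 9461.13 + 287.98 = 410487.82
Import duty = 410487.82 × 24% = 98517.08
Buyer bears: inland to port 1098.24 + export clearance 91.04 + origin terminal 928.88 + freight 9461.13 + insurance 287.98 + destination terminal 531.33 + brokerage 262.37 + duty 98517.08 = 111178.05
Landed cost = invoice 398620.55 + 111178.05 = 509798.60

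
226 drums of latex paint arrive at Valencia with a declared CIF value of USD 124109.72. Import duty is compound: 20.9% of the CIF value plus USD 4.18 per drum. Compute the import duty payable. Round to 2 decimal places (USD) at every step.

Ad valorem component: 124109.72 × 20.9% = 25938.93
Specific component: 226 × 4.18 = 944.68
Import duty = 25938.93 + 944.68 = 26883.61

Import duty: USD 26883.61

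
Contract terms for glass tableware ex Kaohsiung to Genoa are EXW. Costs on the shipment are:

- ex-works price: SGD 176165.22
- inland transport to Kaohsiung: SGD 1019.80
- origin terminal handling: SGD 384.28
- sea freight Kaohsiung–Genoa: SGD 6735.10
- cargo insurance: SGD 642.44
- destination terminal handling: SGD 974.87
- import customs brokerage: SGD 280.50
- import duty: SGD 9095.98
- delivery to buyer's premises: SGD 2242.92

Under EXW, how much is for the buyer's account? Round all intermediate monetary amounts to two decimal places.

EXW: the seller makes goods available at their premises; the buyer bears all onward costs.
Seller's account: goods 176165.22 = 176165.22
Buyer's account: inland to port 1019.80 + origin terminal 384.28 + freight 6735.10 + insurance 642.44 + destination terminal 974.87 + brokerage 280.50 + duty 9095.98 + delivery 2242.92 = 21375.89

Buyer's account: SGD 21375.89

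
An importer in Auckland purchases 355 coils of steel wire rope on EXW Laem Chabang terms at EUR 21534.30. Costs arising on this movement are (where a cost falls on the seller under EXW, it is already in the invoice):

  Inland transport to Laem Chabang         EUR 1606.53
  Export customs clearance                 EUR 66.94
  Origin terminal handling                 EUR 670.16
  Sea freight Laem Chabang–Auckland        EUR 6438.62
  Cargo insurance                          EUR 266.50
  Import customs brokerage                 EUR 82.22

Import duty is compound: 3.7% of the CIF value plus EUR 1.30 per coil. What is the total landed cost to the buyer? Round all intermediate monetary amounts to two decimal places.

EXW: the seller makes goods available at their premises; the buyer bears all onward costs.
CIF value = EXW price + inland to port + export clearance + origin terminal + freight + insurance = 21534.30 + 1606.53 + 66.94 + 670.16 + 6438.62 + 266.50 = 30583.05
Ad valorem component: 30583.05 × 3.7% = 1131.57
Specific component: 355 × 1.30 = 461.50
Import duty = 1131.57 + 461.50 = 1593.07
Buyer bears: inland to port 1606.53 + export clearance 66.94 + origin terminal 670.16 + freight 6438.62 + insurance 266.50 + brokerage 82.22 + duty 1593.07 = 10724.04
Landed cost = invoice 21534.30 + 10724.04 = 32258.34

Total landed cost: EUR 32258.34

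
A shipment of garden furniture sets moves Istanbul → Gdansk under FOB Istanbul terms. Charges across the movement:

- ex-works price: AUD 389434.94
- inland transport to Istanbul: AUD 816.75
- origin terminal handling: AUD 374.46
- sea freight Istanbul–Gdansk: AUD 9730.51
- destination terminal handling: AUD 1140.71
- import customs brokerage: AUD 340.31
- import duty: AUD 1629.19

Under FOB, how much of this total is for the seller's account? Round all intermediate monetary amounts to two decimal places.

FOB: the seller bears costs until goods are on board at the origin port; the buyer bears freight, insurance and all costs thereafter.
Seller's account: goods 389434.94 + inland to port 816.75 + origin terminal 374.46 = 390626.15
Buyer's account: freight 9730.51 + destination terminal 1140.71 + brokerage 340.31 + duty 1629.19 = 12840.72

Seller's account: AUD 390626.15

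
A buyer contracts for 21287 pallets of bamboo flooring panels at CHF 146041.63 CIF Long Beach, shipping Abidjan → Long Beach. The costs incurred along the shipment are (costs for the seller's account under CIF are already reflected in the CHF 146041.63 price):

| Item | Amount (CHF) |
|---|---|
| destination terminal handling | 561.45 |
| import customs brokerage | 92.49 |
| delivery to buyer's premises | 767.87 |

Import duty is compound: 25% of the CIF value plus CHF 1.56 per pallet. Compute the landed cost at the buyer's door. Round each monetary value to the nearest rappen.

Total landed cost: CHF 217181.57

CIF: the seller pays costs through ocean freight and marine insurance to the destination port.
The CIF price already equals the CIF value: 146041.63
Ad valorem component: 146041.63 × 25% = 36510.41
Specific component: 21287 × 1.56 = 33207.72
Import duty = 36510.41 + 33207.72 = 69718.13
Buyer bears: destination terminal 561.45 + brokerage 92.49 + delivery 767.87 + duty 69718.13 = 71139.94
Landed cost = invoice 146041.63 + 71139.94 = 217181.57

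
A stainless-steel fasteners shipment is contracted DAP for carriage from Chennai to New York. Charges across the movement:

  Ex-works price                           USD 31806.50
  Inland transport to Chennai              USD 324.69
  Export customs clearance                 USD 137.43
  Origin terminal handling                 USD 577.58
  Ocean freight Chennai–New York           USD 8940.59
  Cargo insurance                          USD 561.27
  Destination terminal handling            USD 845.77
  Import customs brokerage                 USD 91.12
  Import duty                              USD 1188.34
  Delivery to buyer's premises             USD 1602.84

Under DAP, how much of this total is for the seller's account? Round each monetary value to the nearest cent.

Seller's account: USD 44796.67

DAP: the seller bears all costs to the named destination except import duty and clearance.
Seller's account: goods 31806.50 + inland to port 324.69 + export clearance 137.43 + origin terminal 577.58 + freight 8940.59 + insurance 561.27 + destination terminal 845.77 + delivery 1602.84 = 44796.67
Buyer's account: brokerage 91.12 + duty 1188.34 = 1279.46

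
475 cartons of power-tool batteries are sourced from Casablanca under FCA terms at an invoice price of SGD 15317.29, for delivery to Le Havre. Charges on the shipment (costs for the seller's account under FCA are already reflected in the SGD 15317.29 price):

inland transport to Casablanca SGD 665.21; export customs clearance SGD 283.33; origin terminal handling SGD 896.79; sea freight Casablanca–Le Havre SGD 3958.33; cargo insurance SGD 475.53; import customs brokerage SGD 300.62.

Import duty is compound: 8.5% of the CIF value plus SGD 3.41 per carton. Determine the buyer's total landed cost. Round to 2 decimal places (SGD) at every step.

Total landed cost: SGD 24323.38

FCA: the seller delivers export-cleared goods to the carrier; the buyer bears costs from that point.
Already in the invoice (seller's account under FCA): inland to port, export clearance — exclude.
CIF value = FCA price + origin terminal + freight + insurance = 15317.29 + 896.79 + 3958.33 + 475.53 = 20647.94
Ad valorem component: 20647.94 × 8.5% = 1755.07
Specific component: 475 × 3.41 = 1619.75
Import duty = 1755.07 + 1619.75 = 3374.82
Buyer bears: origin terminal 896.79 + freight 3958.33 + insurance 475.53 + brokerage 300.62 + duty 3374.82 = 9006.09
Landed cost = invoice 15317.29 + 9006.09 = 24323.38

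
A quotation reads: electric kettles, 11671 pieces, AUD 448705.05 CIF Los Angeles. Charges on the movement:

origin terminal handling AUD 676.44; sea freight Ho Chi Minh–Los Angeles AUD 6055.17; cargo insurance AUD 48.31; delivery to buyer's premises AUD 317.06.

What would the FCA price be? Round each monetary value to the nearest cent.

Not relevant to the conversion: delivery — on the buyer under both terms; not part of either seller's price.
From CIF to FCA, the seller no longer bears: origin terminal, freight, insurance.
FCA price = 448705.05 − 676.44 − 6055.17 − 48.31 = 441925.13

FCA price: AUD 441925.13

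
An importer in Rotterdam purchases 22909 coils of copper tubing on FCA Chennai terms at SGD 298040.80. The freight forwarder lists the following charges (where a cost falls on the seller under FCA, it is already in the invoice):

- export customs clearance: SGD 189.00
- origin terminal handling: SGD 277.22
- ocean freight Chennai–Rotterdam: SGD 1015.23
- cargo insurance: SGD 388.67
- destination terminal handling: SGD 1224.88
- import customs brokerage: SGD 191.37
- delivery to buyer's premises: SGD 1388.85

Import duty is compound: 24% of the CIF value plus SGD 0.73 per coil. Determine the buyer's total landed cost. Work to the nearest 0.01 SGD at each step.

Total landed cost: SGD 391183.85

FCA: the seller delivers export-cleared goods to the carrier; the buyer bears costs from that point.
Already in the invoice (seller's account under FCA): export clearance — exclude.
CIF value = FCA price + origin terminal + freight + insurance = 298040.80 + 277.22 + 1015.23 + 388.67 = 299721.92
Ad valorem component: 299721.92 × 24% = 71933.26
Specific component: 22909 × 0.73 = 16723.57
Import duty = 71933.26 + 16723.57 = 88656.83
Buyer bears: origin terminal 277.22 + freight 1015.23 + insurance 388.67 + destination terminal 1224.88 + brokerage 191.37 + delivery 1388.85 + duty 88656.83 = 93143.05
Landed cost = invoice 298040.80 + 93143.05 = 391183.85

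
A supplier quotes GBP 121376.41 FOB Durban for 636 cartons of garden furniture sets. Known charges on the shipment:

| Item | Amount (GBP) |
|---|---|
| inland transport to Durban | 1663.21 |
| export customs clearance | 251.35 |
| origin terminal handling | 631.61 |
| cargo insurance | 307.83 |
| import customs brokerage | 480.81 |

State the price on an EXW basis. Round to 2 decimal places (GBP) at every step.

EXW price: GBP 118830.24

Not relevant to the conversion: insurance, brokerage — on the buyer under both terms; not part of either seller's price.
From FOB to EXW, the seller no longer bears: inland to port, export clearance, origin terminal.
EXW price = 121376.41 − 1663.21 − 251.35 − 631.61 = 118830.24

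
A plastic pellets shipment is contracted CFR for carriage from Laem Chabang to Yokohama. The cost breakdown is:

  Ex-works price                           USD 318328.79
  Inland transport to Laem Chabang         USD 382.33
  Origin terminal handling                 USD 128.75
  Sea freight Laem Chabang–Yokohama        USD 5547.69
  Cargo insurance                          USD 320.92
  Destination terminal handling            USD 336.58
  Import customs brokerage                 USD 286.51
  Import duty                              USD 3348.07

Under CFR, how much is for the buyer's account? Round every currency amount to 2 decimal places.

Buyer's account: USD 4292.08

CFR: the seller pays costs through ocean freight to the destination port, but not insurance.
Seller's account: goods 318328.79 + inland to port 382.33 + origin terminal 128.75 + freight 5547.69 = 324387.56
Buyer's account: insurance 320.92 + destination terminal 336.58 + brokerage 286.51 + duty 3348.07 = 4292.08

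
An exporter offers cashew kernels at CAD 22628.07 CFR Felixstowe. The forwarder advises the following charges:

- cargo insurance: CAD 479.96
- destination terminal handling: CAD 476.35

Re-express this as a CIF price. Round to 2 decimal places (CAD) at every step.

CIF price: CAD 23108.03

Not relevant to the conversion: destination terminal — on the buyer under both terms; not part of either seller's price.
From CFR to CIF, the seller additionally bears: insurance.
CIF price = 22628.07 + 479.96 = 23108.03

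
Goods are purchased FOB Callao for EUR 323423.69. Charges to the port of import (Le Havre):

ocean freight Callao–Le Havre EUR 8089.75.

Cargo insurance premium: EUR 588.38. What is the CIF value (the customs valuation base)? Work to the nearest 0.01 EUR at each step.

CIF = FOB price + freight + insurance
CIF = 323423.69 + 8089.75 + 588.38 = 332101.82

CIF value: EUR 332101.82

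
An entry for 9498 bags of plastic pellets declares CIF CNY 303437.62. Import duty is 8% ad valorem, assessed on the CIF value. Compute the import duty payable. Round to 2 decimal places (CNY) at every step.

Import duty = 303437.62 × 8% = 24275.01

Import duty: CNY 24275.01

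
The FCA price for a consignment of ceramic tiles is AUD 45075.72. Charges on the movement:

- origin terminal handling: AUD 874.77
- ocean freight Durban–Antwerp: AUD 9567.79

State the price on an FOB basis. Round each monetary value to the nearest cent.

FOB price: AUD 45950.49

Not relevant to the conversion: freight — on the buyer under both terms; not part of either seller's price.
From FCA to FOB, the seller additionally bears: origin terminal.
FOB price = 45075.72 + 874.77 = 45950.49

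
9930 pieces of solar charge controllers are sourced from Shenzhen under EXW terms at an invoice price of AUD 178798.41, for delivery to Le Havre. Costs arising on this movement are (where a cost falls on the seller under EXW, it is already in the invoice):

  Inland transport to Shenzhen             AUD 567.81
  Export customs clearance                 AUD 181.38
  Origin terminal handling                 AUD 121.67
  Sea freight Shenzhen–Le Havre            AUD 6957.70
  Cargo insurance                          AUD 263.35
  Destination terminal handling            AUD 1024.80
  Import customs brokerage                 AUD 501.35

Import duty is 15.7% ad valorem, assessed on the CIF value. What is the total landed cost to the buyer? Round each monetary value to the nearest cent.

Total landed cost: AUD 217758.25

EXW: the seller makes goods available at their premises; the buyer bears all onward costs.
CIF value = EXW price + inland to port + export clearance + origin terminal + freight + insurance = 178798.41 + 567.81 + 181.38 + 121.67 + 6957.70 + 263.35 = 186890.32
Import duty = 186890.32 × 15.7% = 29341.78
Buyer bears: inland to port 567.81 + export clearance 181.38 + origin terminal 121.67 + freight 6957.70 + insurance 263.35 + destination terminal 1024.80 + brokerage 501.35 + duty 29341.78 = 38959.84
Landed cost = invoice 178798.41 + 38959.84 = 217758.25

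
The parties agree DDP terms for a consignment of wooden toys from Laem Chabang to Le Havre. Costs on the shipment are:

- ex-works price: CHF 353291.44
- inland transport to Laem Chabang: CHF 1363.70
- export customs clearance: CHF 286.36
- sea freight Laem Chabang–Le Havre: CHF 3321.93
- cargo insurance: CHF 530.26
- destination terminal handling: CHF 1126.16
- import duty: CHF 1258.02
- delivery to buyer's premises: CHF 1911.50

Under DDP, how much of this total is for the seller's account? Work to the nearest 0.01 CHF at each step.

DDP: the seller bears all costs including import duty.
Seller's account: goods 353291.44 + inland to port 1363.70 + export clearance 286.36 + freight 3321.93 + insurance 530.26 + destination terminal 1126.16 + duty 1258.02 + delivery 1911.50 = 363089.37
Buyer's account: 0.00

Seller's account: CHF 363089.37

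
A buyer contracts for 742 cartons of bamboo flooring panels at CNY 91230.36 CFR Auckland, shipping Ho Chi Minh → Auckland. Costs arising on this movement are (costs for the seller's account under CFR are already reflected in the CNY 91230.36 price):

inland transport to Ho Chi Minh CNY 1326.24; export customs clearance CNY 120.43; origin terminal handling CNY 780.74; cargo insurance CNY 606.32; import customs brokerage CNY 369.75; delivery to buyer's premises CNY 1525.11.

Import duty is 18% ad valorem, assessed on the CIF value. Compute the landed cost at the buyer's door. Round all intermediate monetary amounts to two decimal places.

CFR: the seller pays costs through ocean freight to the destination port, but not insurance.
Already in the invoice (seller's account under CFR): inland to port, export clearance, origin terminal — exclude.
CIF value = CFR price + insurance = 91230.36 + 606.32 = 91836.68
Import duty = 91836.68 × 18% = 16530.60
Buyer bears: insurance 606.32 + brokerage 369.75 + delivery 1525.11 + duty 16530.60 = 19031.78
Landed cost = invoice 91230.36 + 19031.78 = 110262.14

Total landed cost: CNY 110262.14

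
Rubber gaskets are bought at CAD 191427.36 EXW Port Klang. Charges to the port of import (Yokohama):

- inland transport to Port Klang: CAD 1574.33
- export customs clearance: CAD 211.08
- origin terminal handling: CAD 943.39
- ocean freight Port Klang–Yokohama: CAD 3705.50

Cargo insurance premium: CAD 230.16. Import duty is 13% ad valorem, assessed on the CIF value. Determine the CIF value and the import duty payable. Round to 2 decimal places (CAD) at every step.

CIF value: CAD 198091.82; import duty: CAD 25751.94

CIF = EXW price + pre-shipment costs + freight + insurance
CIF = 191427.36 + 1574.33 + 211.08 + 943.39 + 3705.50 + 230.16 = 198091.82
Import duty = 198091.82 × 13% = 25751.94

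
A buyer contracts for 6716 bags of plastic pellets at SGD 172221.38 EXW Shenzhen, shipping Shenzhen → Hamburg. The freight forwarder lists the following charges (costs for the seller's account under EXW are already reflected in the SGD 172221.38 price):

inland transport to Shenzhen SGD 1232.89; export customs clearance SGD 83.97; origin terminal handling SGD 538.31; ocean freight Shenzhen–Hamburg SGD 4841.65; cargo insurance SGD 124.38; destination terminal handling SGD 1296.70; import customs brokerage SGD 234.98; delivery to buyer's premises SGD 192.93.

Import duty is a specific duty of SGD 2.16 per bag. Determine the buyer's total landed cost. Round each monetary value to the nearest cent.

EXW: the seller makes goods available at their premises; the buyer bears all onward costs.
CIF value = EXW price + inland to port + export clearance + origin terminal + freight + insurance = 172221.38 + 1232.89 + 83.97 + 538.31 + 4841.65 + 124.38 = 179042.58
Import duty = 6716 × 2.16 = 14506.56
Buyer bears: inland to port 1232.89 + export clearance 83.97 + origin terminal 538.31 + freight 4841.65 + insurance 124.38 + destination terminal 1296.70 + brokerage 234.98 + delivery 192.93 + duty 14506.56 = 23052.37
Landed cost = invoice 172221.38 + 23052.37 = 195273.75

Total landed cost: SGD 195273.75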